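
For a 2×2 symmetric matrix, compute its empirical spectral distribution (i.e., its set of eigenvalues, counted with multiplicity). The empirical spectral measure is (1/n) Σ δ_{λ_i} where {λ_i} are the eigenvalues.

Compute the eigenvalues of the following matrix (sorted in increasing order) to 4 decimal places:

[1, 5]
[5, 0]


Since M is real symmetric, both eigenvalues are real; they are the roots of det(λI − M) = λ² − (tr M) λ + det M.
tr M = 1 + 0 = 1.
det M = 1·0 − 5² = 0 − 25 = -25.
Characteristic polynomial: λ² − λ − 25 = 0.
Discriminant Δ = (tr M)² − 4·det M = 1 − (-100) = 101; √Δ = 10.049876.
λ = (tr M ± √Δ)/2 = (1 ± 10.049876)/2, giving (tr M − √Δ)/2 = -4.5249 and (tr M + √Δ)/2 = 5.5249.

Eigenvalues sorted in increasing order: [-4.5249, 5.5249].


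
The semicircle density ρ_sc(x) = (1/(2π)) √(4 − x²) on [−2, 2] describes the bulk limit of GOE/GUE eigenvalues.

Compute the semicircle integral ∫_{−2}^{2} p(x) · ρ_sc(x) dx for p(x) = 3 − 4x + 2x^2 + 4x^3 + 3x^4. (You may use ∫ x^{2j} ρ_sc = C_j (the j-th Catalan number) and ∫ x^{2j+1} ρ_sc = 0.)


Write p(x) = Σ a_i x^i, split into monomials and integrate each against ρ_sc separately.
Using ∫ x^{2j} ρ_sc = C_j = (1/(j+1)) C(2j, j) (Catalan numbers) and ∫ x^{2j+1} ρ_sc = 0 (odd monomials vanish by symmetry):
  i = 0 (even): a_0 · C_{0} = 3 · 1 = 3
  i = 1 (odd): ∫ x^1 ρ_sc = 0 (vanishes)
  i = 2 (even): a_2 · C_{1} = 2 · 1 = 2
  i = 3 (odd): ∫ x^3 ρ_sc = 0 (vanishes)
  i = 4 (even): a_4 · C_{2} = 3 · 2 = 6

Summing the contributions: ∫_{−2}^{2} p(x) ρ_sc(x) dx = 3 + 2 + 6 = 11.


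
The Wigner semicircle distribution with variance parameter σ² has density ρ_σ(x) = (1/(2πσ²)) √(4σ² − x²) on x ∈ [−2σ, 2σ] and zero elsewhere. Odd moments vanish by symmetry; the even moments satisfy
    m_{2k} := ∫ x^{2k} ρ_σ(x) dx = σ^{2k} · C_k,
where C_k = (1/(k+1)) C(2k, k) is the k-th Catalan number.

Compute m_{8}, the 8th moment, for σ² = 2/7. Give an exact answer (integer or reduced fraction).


By the scaled semicircle moment identity, m_{2k} = σ^{2k} · C_k with k = 4.
C_4 = (1/(k+1)) · C(2k, k) = (1/5) · C(8, 4) = (1/5) · 70 = 14.
σ^{2k} = (σ²)^k = (2/7)^4 = 16/2401.

Therefore m_{8} = σ^{8} · C_4 = (16/2401) · 14 = 32/343.


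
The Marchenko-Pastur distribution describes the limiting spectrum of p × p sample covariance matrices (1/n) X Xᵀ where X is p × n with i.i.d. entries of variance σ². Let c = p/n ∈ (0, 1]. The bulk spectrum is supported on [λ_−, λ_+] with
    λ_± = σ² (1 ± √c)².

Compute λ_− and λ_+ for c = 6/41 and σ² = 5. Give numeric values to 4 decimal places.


c = 6/41 = 0.146341; √c = 0.382546.
λ_− = σ² (1 − √c)² = 5 · (1 − 0.382546)² = 5 · (0.617454)² = 1.906247.
λ_+ = σ² (1 + √c)² = 5 · (1 + 0.382546)² = 5 · (1.382546)² = 9.557168.

Rounded to 4 decimal places: λ_− ≈ 1.9062, λ_+ ≈ 9.5572.


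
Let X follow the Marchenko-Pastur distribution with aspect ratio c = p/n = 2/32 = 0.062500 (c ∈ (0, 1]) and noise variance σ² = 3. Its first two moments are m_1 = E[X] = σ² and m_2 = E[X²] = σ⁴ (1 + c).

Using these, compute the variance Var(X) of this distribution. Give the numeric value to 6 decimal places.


m_1 = E[X] = σ² = 3, so m_1² = 9.
m_2 = E[X²] = σ⁴ (1 + c) = 9 · (1 + 0.062500) = 9 · 1.062500 = 9.562500.
(Note m_2 − m_1² simplifies to c · σ⁴ = 0.062500 · 9.)

Var(X) = m_2 − m_1² = 9.562500 − 9 = 0.562500.


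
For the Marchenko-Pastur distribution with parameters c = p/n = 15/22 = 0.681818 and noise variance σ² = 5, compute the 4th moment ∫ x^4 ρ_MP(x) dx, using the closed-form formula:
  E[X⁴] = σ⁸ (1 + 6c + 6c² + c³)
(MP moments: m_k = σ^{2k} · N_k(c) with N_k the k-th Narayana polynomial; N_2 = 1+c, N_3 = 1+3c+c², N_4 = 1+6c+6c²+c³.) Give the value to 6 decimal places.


E[X⁴] = σ⁸ (1 + 6c + 6c² + c³) (fourth MP moment). With σ² = 5 (so σ⁸ = 625) and c = 15/22 = 0.681818: E[X⁴] = 625 · (1 + 6·0.681818 + 6·(0.681818)² + (0.681818)³) = 625 · 8.197126.

So E[X^4] = 5123.203888.


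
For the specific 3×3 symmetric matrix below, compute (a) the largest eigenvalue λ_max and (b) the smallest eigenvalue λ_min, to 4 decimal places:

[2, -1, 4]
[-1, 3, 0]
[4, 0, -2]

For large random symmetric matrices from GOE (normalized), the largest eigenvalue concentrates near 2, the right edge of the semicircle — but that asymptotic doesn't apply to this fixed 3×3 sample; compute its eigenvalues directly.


Since M is real symmetric, all three eigenvalues are real; they are the roots of det(λI − M) = λ³ − (tr M) λ² + s λ − det M, where s is the sum of the principal 2×2 minors.
tr M = 2 + 3 + (-2) = 3.
s = (2·3 − (-1)²) + (2·(-2) − 4²) + (3·(-2) − 0²) = 5 + (-20) + (-6) = -21.
det M (expand along row 1) = 2·(-6) − (-1)·2 + 4·(-12) = -58.
Characteristic polynomial: λ³ − 3λ² − 21λ + 58 = 0.
Substitute λ = y + (tr M)/3 = y + 1.000000 to remove the quadratic term: y³ + p·y + q = 0 with p = s − (tr M)²/3 = -24.000000 and q = −2(tr M)³/27 + (tr M)·s/3 − det M = 35.000000.
Three real roots ⇒ use the trigonometric (Viète) form: r = 2√(−p/3) = 5.656854, φ = arccos(3q/(p·r)) = arccos(-0.773398) = 2.454980 rad.
y_k = r·cos(φ/3 − 2πk/3) for k = 0, 1, 2 gives y = 3.866141, 1.643201, -5.509342.
λ_k = y_k + 1.000000 gives λ = 4.8661, 2.6432, -4.5093 (check: the sum is 3.0000 = tr M).

Hence λ_max = 4.8661 and λ_min = -4.5093.


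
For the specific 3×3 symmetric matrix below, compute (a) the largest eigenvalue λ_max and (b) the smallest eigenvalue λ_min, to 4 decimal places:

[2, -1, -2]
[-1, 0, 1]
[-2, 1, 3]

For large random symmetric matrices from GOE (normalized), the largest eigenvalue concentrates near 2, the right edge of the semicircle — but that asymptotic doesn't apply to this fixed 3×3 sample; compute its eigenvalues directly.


Since M is real symmetric, all three eigenvalues are real; they are the roots of det(λI − M) = λ³ − (tr M) λ² + s λ − det M, where s is the sum of the principal 2×2 minors.
tr M = 2 + 0 + 3 = 5.
s = (2·0 − (-1)²) + (2·3 − (-2)²) + (0·3 − 1²) = -1 + 2 + (-1) = 0.
det M (expand along row 1) = 2·(-1) − (-1)·(-1) + (-2)·(-1) = -1.
Characteristic polynomial: λ³ − 5λ² + 1 = 0.
Substitute λ = y + (tr M)/3 = y + 1.666667 to remove the quadratic term: y³ + p·y + q = 0 with p = s − (tr M)²/3 = -8.333333 and q = −2(tr M)³/27 + (tr M)·s/3 − det M = -8.259259.
Three real roots ⇒ use the trigonometric (Viète) form: r = 2√(−p/3) = 3.333333, φ = arccos(3q/(p·r)) = arccos(0.892000) = 0.469046 rad.
y_k = r·cos(φ/3 − 2πk/3) for k = 0, 1, 2 gives y = 3.292675, -1.196834, -2.095840.
λ_k = y_k + 1.666667 gives λ = 4.9593, 0.4698, -0.4292 (check: the sum is 5.0000 = tr M).

Hence λ_max = 4.9593 and λ_min = -0.4292.


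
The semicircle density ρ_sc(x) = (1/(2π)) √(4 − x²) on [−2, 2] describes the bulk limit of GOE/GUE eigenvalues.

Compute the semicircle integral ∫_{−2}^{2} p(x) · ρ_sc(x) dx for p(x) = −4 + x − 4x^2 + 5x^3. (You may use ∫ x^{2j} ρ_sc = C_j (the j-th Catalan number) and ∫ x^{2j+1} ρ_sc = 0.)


Write p(x) = Σ a_i x^i, split into monomials and integrate each against ρ_sc separately.
Using ∫ x^{2j} ρ_sc = C_j = (1/(j+1)) C(2j, j) (Catalan numbers) and ∫ x^{2j+1} ρ_sc = 0 (odd monomials vanish by symmetry):
  i = 0 (even): a_0 · C_{0} = -4 · 1 = -4
  i = 1 (odd): ∫ x^1 ρ_sc = 0 (vanishes)
  i = 2 (even): a_2 · C_{1} = -4 · 1 = -4
  i = 3 (odd): ∫ x^3 ρ_sc = 0 (vanishes)

Summing the contributions: ∫_{−2}^{2} p(x) ρ_sc(x) dx = (-4) + (-4) = -8.


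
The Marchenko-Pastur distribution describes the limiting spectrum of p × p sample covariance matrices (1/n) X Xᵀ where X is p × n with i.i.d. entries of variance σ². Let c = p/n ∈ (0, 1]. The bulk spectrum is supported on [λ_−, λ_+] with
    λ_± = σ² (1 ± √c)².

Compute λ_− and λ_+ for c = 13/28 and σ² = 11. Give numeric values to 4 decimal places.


c = 13/28 = 0.464286; √c = 0.681385.
λ_− = σ² (1 − √c)² = 11 · (1 − 0.681385)² = 11 · (0.318615)² = 1.116670.
λ_+ = σ² (1 + √c)² = 11 · (1 + 0.681385)² = 11 · (1.681385)² = 31.097616.

Rounded to 4 decimal places: λ_− ≈ 1.1167, λ_+ ≈ 31.0976.


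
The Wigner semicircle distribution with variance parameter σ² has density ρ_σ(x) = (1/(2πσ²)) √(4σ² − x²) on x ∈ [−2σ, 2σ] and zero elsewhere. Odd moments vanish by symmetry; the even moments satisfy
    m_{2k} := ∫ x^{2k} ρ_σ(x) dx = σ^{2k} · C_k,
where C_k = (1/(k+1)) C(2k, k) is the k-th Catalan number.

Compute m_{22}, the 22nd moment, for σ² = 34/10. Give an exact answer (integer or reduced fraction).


By the scaled semicircle moment identity, m_{2k} = σ^{2k} · C_k with k = 11.
C_11 = (1/(k+1)) · C(2k, k) = (1/12) · C(22, 11) = (1/12) · 705432 = 58786.
σ^{2k} = (σ²)^k = (34/10)^11 = 34271896307633/48828125.

Therefore m_{22} = σ^{22} · C_11 = (34271896307633/48828125) · 58786 = 2014707696340513538/48828125.


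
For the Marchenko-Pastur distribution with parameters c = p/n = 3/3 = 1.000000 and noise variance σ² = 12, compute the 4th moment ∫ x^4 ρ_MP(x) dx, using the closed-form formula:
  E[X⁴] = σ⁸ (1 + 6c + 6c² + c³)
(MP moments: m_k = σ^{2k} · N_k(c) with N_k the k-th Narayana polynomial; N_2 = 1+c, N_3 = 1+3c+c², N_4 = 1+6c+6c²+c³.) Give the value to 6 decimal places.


E[X⁴] = σ⁸ (1 + 6c + 6c² + c³) (fourth MP moment). With σ² = 12 (so σ⁸ = 20736) and c = 3/3 = 1.000000: E[X⁴] = 20736 · (1 + 6·1.000000 + 6·(1.000000)² + (1.000000)³) = 20736 · 14.000000.

So E[X^4] = 290304.000000.


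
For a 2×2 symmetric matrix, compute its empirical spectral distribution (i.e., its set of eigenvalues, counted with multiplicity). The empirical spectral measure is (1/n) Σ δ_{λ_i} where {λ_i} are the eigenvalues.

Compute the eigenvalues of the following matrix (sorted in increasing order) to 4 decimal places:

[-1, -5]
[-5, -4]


Since M is real symmetric, both eigenvalues are real; they are the roots of det(λI − M) = λ² − (tr M) λ + det M.
tr M = -1 + (-4) = -5.
det M = (-1)·(-4) − (-5)² = 4 − 25 = -21.
Characteristic polynomial: λ² + 5λ − 21 = 0.
Discriminant Δ = (tr M)² − 4·det M = 25 − (-84) = 109; √Δ = 10.440307.
λ = (tr M ± √Δ)/2 = (-5 ± 10.440307)/2, giving (tr M − √Δ)/2 = -7.7202 and (tr M + √Δ)/2 = 2.7202.

Eigenvalues sorted in increasing order: [-7.7202, 2.7202].


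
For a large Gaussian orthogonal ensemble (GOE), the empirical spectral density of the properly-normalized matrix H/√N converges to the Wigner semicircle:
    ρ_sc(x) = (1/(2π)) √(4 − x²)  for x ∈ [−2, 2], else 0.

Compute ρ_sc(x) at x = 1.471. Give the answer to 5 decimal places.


ρ_sc(x) = (1/(2π)) √(4 − x²). With x = 1.471:
  4 − x² = 4 − (1.471)² = 4 − 2.163841 = 1.836159.
  √(4 − x²) = 1.355049.
  1/(2π) = 0.159155.
  ρ_sc(1.471) = 0.159155 · 1.355049 = 0.215663.

Rounded to 5 decimal places: ρ_sc(1.471) ≈ 0.21566.


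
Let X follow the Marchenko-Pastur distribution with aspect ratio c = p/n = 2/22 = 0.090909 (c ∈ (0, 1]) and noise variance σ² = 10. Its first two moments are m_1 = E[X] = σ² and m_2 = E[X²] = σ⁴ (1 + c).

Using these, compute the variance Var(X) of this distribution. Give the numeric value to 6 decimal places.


m_1 = E[X] = σ² = 10, so m_1² = 100.
m_2 = E[X²] = σ⁴ (1 + c) = 100 · (1 + 0.090909) = 100 · 1.090909 = 109.090909.
(Note m_2 − m_1² simplifies to c · σ⁴ = 0.090909 · 100.)

Var(X) = m_2 − m_1² = 109.090909 − 100 = 9.090909.


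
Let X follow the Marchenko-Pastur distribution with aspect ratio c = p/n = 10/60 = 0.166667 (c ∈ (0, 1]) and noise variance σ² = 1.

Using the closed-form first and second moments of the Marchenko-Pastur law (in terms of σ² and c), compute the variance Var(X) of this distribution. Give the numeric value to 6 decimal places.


Recall the MP moments m_1 = E[X] = σ² and m_2 = E[X²] = σ⁴ (1 + c).
m_1 = E[X] = σ² = 1, so m_1² = 1.
m_2 = E[X²] = σ⁴ (1 + c) = 1 · (1 + 0.166667) = 1 · 1.166667 = 1.166667.
(Note m_2 − m_1² simplifies to c · σ⁴ = 0.166667 · 1.)

Var(X) = m_2 − m_1² = 1.166667 − 1 = 0.166667.


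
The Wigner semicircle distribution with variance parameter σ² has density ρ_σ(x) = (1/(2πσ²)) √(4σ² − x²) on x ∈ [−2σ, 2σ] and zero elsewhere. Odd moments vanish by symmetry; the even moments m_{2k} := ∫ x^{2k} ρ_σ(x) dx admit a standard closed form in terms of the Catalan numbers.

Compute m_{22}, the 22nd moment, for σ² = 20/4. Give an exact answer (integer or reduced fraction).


By the scaled semicircle moment identity, m_{2k} = σ^{2k} · C_k with k = 11.
C_11 = (1/(k+1)) · C(2k, k) = (1/12) · C(22, 11) = (1/12) · 705432 = 58786.
σ^{2k} = (σ²)^k = (20/4)^11 = 48828125.

Therefore m_{22} = σ^{22} · C_11 = 48828125 · 58786 = 2870410156250.


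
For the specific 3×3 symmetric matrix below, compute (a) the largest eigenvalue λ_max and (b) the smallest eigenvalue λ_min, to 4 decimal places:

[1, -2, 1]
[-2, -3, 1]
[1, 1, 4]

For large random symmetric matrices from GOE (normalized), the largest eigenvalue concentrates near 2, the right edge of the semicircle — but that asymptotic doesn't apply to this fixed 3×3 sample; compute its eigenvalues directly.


Since M is real symmetric, all three eigenvalues are real; they are the roots of det(λI − M) = λ³ − (tr M) λ² + s λ − det M, where s is the sum of the principal 2×2 minors.
tr M = 1 + (-3) + 4 = 2.
s = (1·(-3) − (-2)²) + (1·4 − 1²) + ((-3)·4 − 1²) = -7 + 3 + (-13) = -17.
det M (expand along row 1) = 1·(-13) − (-2)·(-9) + 1·1 = -30.
Characteristic polynomial: λ³ − 2λ² − 17λ + 30 = 0.
Substitute λ = y + (tr M)/3 = y + 0.666667 to remove the quadratic term: y³ + p·y + q = 0 with p = s − (tr M)²/3 = -18.333333 and q = −2(tr M)³/27 + (tr M)·s/3 − det M = 18.074074.
Three real roots ⇒ use the trigonometric (Viète) form: r = 2√(−p/3) = 4.944132, φ = arccos(3q/(p·r)) = arccos(-0.598199) = 2.212048 rad.
y_k = r·cos(φ/3 − 2πk/3) for k = 0, 1, 2 gives y = 3.659910, 1.048782, -4.708692.
λ_k = y_k + 0.666667 gives λ = 4.3266, 1.7154, -4.0420 (check: the sum is 2.0000 = tr M).

Hence λ_max = 4.3266 and λ_min = -4.0420.


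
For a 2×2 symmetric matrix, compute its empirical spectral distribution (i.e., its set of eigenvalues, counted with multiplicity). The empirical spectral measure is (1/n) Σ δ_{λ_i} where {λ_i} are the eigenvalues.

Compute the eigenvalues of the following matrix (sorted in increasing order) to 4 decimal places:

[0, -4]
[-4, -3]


Since M is real symmetric, both eigenvalues are real; they are the roots of det(λI − M) = λ² − (tr M) λ + det M.
tr M = 0 + (-3) = -3.
det M = 0·(-3) − (-4)² = 0 − 16 = -16.
Characteristic polynomial: λ² + 3λ − 16 = 0.
Discriminant Δ = (tr M)² − 4·det M = 9 − (-64) = 73; √Δ = 8.544004.
λ = (tr M ± √Δ)/2 = (-3 ± 8.544004)/2, giving (tr M − √Δ)/2 = -5.7720 and (tr M + √Δ)/2 = 2.7720.

Eigenvalues sorted in increasing order: [-5.7720, 2.7720].


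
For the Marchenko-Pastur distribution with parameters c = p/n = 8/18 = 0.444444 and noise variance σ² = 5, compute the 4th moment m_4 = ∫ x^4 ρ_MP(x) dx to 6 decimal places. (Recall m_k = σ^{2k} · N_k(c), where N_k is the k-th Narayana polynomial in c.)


E[X⁴] = σ⁸ (1 + 6c + 6c² + c³) (fourth MP moment). With σ² = 5 (so σ⁸ = 625) and c = 8/18 = 0.444444: E[X⁴] = 625 · (1 + 6·0.444444 + 6·(0.444444)² + (0.444444)³) = 625 · 4.939643.

So E[X^4] = 3087.277092.


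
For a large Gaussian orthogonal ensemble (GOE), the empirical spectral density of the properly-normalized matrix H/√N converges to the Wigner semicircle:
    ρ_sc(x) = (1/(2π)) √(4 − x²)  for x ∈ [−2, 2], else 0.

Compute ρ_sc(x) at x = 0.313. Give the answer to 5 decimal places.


ρ_sc(x) = (1/(2π)) √(4 − x²). With x = 0.313:
  4 − x² = 4 − (0.313)² = 4 − 0.097969 = 3.902031.
  √(4 − x²) = 1.975356.
  1/(2π) = 0.159155.
  ρ_sc(0.313) = 0.159155 · 1.975356 = 0.314388.

Rounded to 5 decimal places: ρ_sc(0.313) ≈ 0.31439.


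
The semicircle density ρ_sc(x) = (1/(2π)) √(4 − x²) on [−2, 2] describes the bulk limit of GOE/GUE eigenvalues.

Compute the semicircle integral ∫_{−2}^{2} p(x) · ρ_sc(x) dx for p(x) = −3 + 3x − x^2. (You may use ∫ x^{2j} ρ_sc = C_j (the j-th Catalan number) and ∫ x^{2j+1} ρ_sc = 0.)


Write p(x) = Σ a_i x^i, split into monomials and integrate each against ρ_sc separately.
Using ∫ x^{2j} ρ_sc = C_j = (1/(j+1)) C(2j, j) (Catalan numbers) and ∫ x^{2j+1} ρ_sc = 0 (odd monomials vanish by symmetry):
  i = 0 (even): a_0 · C_{0} = -3 · 1 = -3
  i = 1 (odd): ∫ x^1 ρ_sc = 0 (vanishes)
  i = 2 (even): a_2 · C_{1} = -1 · 1 = -1

Summing the contributions: ∫_{−2}^{2} p(x) ρ_sc(x) dx = (-3) + (-1) = -4.


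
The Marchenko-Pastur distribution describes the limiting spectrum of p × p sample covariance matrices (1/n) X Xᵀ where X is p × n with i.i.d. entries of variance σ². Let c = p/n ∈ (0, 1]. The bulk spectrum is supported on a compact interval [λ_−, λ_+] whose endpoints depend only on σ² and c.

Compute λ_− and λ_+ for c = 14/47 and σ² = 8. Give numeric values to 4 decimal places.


c = 14/47 = 0.297872; √c = 0.545777.
λ_− = σ² (1 − √c)² = 8 · (1 − 0.545777)² = 8 · (0.454223)² = 1.650550.
λ_+ = σ² (1 + √c)² = 8 · (1 + 0.545777)² = 8 · (1.545777)² = 19.115408.

Rounded to 4 decimal places: λ_− ≈ 1.6505, λ_+ ≈ 19.1154.


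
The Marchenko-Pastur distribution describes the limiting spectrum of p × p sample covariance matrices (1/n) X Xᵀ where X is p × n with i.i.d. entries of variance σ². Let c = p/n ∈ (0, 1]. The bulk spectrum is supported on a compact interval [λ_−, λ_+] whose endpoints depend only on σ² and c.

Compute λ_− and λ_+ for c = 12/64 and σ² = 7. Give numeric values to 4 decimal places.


c = 12/64 = 0.187500; √c = 0.433013.
λ_− = σ² (1 − √c)² = 7 · (1 − 0.433013)² = 7 · (0.566987)² = 2.250322.
λ_+ = σ² (1 + √c)² = 7 · (1 + 0.433013)² = 7 · (1.433013)² = 14.374678.

Rounded to 4 decimal places: λ_− ≈ 2.2503, λ_+ ≈ 14.3747.


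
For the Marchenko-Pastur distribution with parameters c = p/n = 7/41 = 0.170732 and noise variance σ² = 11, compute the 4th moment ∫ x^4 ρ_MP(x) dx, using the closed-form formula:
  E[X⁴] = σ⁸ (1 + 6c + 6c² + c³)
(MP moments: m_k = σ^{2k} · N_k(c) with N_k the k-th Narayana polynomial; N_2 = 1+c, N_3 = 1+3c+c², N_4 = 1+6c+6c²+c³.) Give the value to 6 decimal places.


E[X⁴] = σ⁸ (1 + 6c + 6c² + c³) (fourth MP moment). With σ² = 11 (so σ⁸ = 14641) and c = 7/41 = 0.170732: E[X⁴] = 14641 · (1 + 6·0.170732 + 6·(0.170732)² + (0.170732)³) = 14641 · 2.204263.

So E[X^4] = 32272.612411.


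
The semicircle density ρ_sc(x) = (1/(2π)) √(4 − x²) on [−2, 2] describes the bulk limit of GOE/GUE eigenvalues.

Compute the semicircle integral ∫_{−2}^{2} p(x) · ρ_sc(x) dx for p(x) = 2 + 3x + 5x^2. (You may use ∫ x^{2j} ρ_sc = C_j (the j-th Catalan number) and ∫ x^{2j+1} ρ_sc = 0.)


Write p(x) = Σ a_i x^i, split into monomials and integrate each against ρ_sc separately.
Using ∫ x^{2j} ρ_sc = C_j = (1/(j+1)) C(2j, j) (Catalan numbers) and ∫ x^{2j+1} ρ_sc = 0 (odd monomials vanish by symmetry):
  i = 0 (even): a_0 · C_{0} = 2 · 1 = 2
  i = 1 (odd): ∫ x^1 ρ_sc = 0 (vanishes)
  i = 2 (even): a_2 · C_{1} = 5 · 1 = 5

Summing the contributions: ∫_{−2}^{2} p(x) ρ_sc(x) dx = 2 + 5 = 7.


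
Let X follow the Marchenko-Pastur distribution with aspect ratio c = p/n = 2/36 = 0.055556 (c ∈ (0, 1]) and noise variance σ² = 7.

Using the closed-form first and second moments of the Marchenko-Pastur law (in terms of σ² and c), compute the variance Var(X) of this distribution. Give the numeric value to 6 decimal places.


Recall the MP moments m_1 = E[X] = σ² and m_2 = E[X²] = σ⁴ (1 + c).
m_1 = E[X] = σ² = 7, so m_1² = 49.
m_2 = E[X²] = σ⁴ (1 + c) = 49 · (1 + 0.055556) = 49 · 1.055556 = 51.722222.
(Note m_2 − m_1² simplifies to c · σ⁴ = 0.055556 · 49.)

Var(X) = m_2 − m_1² = 51.722222 − 49 = 2.722222.


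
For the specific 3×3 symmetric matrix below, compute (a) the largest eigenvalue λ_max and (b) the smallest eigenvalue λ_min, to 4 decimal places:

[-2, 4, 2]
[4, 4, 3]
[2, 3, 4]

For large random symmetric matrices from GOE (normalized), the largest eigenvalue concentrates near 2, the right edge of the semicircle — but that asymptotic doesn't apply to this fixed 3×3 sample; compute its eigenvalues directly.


Since M is real symmetric, all three eigenvalues are real; they are the roots of det(λI − M) = λ³ − (tr M) λ² + s λ − det M, where s is the sum of the principal 2×2 minors.
tr M = -2 + 4 + 4 = 6.
s = ((-2)·4 − 4²) + ((-2)·4 − 2²) + (4·4 − 3²) = -24 + (-12) + 7 = -29.
det M (expand along row 1) = (-2)·7 − 4·10 + 2·4 = -46.
Characteristic polynomial: λ³ − 6λ² − 29λ + 46 = 0.
Substitute λ = y + (tr M)/3 = y + 2.000000 to remove the quadratic term: y³ + p·y + q = 0 with p = s − (tr M)²/3 = -41.000000 and q = −2(tr M)³/27 + (tr M)·s/3 − det M = -28.000000.
Three real roots ⇒ use the trigonometric (Viète) form: r = 2√(−p/3) = 7.393691, φ = arccos(3q/(p·r)) = arccos(0.277098) = 1.290023 rad.
y_k = r·cos(φ/3 − 2πk/3) for k = 0, 1, 2 gives y = 6.720588, -0.690973, -6.029615.
λ_k = y_k + 2.000000 gives λ = 8.7206, 1.3090, -4.0296 (check: the sum is 6.0000 = tr M).

Hence λ_max = 8.7206 and λ_min = -4.0296.


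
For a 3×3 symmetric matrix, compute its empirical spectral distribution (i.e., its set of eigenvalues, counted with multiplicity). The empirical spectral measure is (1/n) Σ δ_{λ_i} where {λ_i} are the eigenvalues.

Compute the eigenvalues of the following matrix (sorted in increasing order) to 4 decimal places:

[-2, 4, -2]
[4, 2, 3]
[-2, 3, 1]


Since M is real symmetric, all three eigenvalues are real; they are the roots of det(λI − M) = λ³ − (tr M) λ² + s λ − det M, where s is the sum of the principal 2×2 minors.
tr M = -2 + 2 + 1 = 1.
s = ((-2)·2 − 4²) + ((-2)·1 − (-2)²) + (2·1 − 3²) = -20 + (-6) + (-7) = -33.
det M (expand along row 1) = (-2)·(-7) − 4·10 + (-2)·16 = -58.
Characteristic polynomial: λ³ − λ² − 33λ + 58 = 0.
Substitute λ = y + (tr M)/3 = y + 0.333333 to remove the quadratic term: y³ + p·y + q = 0 with p = s − (tr M)²/3 = -33.333333 and q = −2(tr M)³/27 + (tr M)·s/3 − det M = 46.925926.
Three real roots ⇒ use the trigonometric (Viète) form: r = 2√(−p/3) = 6.666667, φ = arccos(3q/(p·r)) = arccos(-0.633500) = 2.256865 rad.
y_k = r·cos(φ/3 − 2πk/3) for k = 0, 1, 2 gives y = 4.867515, 1.511342, -6.378857.
λ_k = y_k + 0.333333 gives λ = 5.2008, 1.8447, -6.0455 (check: the sum is 1.0000 = tr M).

Eigenvalues sorted in increasing order: [-6.0455, 1.8447, 5.2008].


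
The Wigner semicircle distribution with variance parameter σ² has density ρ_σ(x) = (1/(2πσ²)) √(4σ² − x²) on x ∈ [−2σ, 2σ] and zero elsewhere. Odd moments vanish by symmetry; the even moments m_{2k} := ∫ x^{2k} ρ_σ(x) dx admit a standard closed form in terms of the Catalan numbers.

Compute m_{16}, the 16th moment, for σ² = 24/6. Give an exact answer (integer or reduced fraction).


By the scaled semicircle moment identity, m_{2k} = σ^{2k} · C_k with k = 8.
C_8 = (1/(k+1)) · C(2k, k) = (1/9) · C(16, 8) = (1/9) · 12870 = 1430.
σ^{2k} = (σ²)^k = (24/6)^8 = 65536.

Therefore m_{16} = σ^{16} · C_8 = 65536 · 1430 = 93716480.


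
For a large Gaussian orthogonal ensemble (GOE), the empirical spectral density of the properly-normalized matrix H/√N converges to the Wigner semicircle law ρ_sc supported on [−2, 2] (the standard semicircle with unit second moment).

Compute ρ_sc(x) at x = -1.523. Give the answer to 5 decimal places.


ρ_sc(x) = (1/(2π)) √(4 − x²). With x = -1.523:
  4 − x² = 4 − (-1.523)² = 4 − 2.319529 = 1.680471.
  √(4 − x²) = 1.296330.
  1/(2π) = 0.159155.
  ρ_sc(-1.523) = 0.159155 · 1.296330 = 0.206317.

Rounded to 5 decimal places: ρ_sc(-1.523) ≈ 0.20632.


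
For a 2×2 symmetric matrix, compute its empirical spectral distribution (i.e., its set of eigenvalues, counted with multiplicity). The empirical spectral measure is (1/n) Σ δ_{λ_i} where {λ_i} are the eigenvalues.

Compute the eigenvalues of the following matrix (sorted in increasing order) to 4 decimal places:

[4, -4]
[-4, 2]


Since M is real symmetric, both eigenvalues are real; they are the roots of det(λI − M) = λ² − (tr M) λ + det M.
tr M = 4 + 2 = 6.
det M = 4·2 − (-4)² = 8 − 16 = -8.
Characteristic polynomial: λ² − 6λ − 8 = 0.
Discriminant Δ = (tr M)² − 4·det M = 36 − (-32) = 68; √Δ = 8.246211.
λ = (tr M ± √Δ)/2 = (6 ± 8.246211)/2, giving (tr M − √Δ)/2 = -1.1231 and (tr M + √Δ)/2 = 7.1231.

Eigenvalues sorted in increasing order: [-1.1231, 7.1231].


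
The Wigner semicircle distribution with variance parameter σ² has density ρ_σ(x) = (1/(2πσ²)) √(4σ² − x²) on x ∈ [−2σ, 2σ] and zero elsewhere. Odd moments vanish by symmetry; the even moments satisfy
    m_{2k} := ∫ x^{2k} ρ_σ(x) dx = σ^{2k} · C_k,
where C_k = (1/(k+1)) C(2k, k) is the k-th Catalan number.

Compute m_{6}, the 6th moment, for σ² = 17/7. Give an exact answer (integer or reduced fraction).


By the scaled semicircle moment identity, m_{2k} = σ^{2k} · C_k with k = 3.
C_3 = (1/(k+1)) · C(2k, k) = (1/4) · C(6, 3) = (1/4) · 20 = 5.
σ^{2k} = (σ²)^k = (17/7)^3 = 4913/343.

Therefore m_{6} = σ^{6} · C_3 = (4913/343) · 5 = 24565/343.


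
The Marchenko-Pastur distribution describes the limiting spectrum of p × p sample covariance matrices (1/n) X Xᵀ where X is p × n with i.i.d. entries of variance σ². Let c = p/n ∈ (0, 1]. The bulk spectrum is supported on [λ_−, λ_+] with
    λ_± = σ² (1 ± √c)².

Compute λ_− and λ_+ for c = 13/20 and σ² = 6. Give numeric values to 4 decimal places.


c = 13/20 = 0.650000; √c = 0.806226.
λ_− = σ² (1 − √c)² = 6 · (1 − 0.806226)² = 6 · (0.193774)² = 0.225291.
λ_+ = σ² (1 + √c)² = 6 · (1 + 0.806226)² = 6 · (1.806226)² = 19.574709.

Rounded to 4 decimal places: λ_− ≈ 0.2253, λ_+ ≈ 19.5747.


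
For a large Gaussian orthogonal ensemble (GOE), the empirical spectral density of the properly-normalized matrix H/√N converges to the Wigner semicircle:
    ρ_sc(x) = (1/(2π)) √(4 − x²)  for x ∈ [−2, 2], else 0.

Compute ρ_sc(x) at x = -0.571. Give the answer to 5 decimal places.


ρ_sc(x) = (1/(2π)) √(4 − x²). With x = -0.571:
  4 − x² = 4 − (-0.571)² = 4 − 0.326041 = 3.673959.
  √(4 − x²) = 1.916757.
  1/(2π) = 0.159155.
  ρ_sc(-0.571) = 0.159155 · 1.916757 = 0.305061.

Rounded to 5 decimal places: ρ_sc(-0.571) ≈ 0.30506.


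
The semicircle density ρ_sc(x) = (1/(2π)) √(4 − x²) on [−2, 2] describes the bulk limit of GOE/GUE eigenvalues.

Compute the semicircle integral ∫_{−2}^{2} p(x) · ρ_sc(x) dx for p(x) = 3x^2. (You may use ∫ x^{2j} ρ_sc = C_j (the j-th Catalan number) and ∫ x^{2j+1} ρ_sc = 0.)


Write p(x) = Σ a_i x^i, split into monomials and integrate each against ρ_sc separately.
Using ∫ x^{2j} ρ_sc = C_j = (1/(j+1)) C(2j, j) (Catalan numbers) and ∫ x^{2j+1} ρ_sc = 0 (odd monomials vanish by symmetry):
  i = 2 (even): a_2 · C_{1} = 3 · 1 = 3

Summing the contributions: ∫_{−2}^{2} p(x) ρ_sc(x) dx = 3.


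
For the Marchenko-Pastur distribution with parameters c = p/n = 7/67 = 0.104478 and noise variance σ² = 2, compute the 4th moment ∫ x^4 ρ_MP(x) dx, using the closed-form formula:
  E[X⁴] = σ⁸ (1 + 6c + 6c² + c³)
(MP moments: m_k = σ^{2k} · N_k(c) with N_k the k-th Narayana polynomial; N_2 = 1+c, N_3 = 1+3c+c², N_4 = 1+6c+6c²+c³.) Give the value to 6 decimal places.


E[X⁴] = σ⁸ (1 + 6c + 6c² + c³) (fourth MP moment). With σ² = 2 (so σ⁸ = 16) and c = 7/67 = 0.104478: E[X⁴] = 16 · (1 + 6·0.104478 + 6·(0.104478)² + (0.104478)³) = 16 · 1.693500.

So E[X^4] = 27.095993.


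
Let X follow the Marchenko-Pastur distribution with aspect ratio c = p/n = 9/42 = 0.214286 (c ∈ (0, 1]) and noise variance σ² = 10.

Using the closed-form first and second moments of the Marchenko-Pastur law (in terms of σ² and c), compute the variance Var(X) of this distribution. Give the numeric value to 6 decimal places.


Recall the MP moments m_1 = E[X] = σ² and m_2 = E[X²] = σ⁴ (1 + c).
m_1 = E[X] = σ² = 10, so m_1² = 100.
m_2 = E[X²] = σ⁴ (1 + c) = 100 · (1 + 0.214286) = 100 · 1.214286 = 121.428571.
(Note m_2 − m_1² simplifies to c · σ⁴ = 0.214286 · 100.)

Var(X) = m_2 − m_1² = 121.428571 − 100 = 21.428571.


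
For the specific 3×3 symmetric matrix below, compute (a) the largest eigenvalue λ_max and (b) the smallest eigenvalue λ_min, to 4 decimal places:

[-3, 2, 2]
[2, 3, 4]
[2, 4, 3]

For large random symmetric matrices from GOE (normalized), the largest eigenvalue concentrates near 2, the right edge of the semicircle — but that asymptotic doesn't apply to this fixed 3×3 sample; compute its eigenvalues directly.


Since M is real symmetric, all three eigenvalues are real; they are the roots of det(λI − M) = λ³ − (tr M) λ² + s λ − det M, where s is the sum of the principal 2×2 minors.
tr M = -3 + 3 + 3 = 3.
s = ((-3)·3 − 2²) + ((-3)·3 − 2²) + (3·3 − 4²) = -13 + (-13) + (-7) = -33.
det M (expand along row 1) = (-3)·(-7) − 2·(-2) + 2·2 = 29.
Characteristic polynomial: λ³ − 3λ² − 33λ − 29 = 0.
Substitute λ = y + (tr M)/3 = y + 1.000000 to remove the quadratic term: y³ + p·y + q = 0 with p = s − (tr M)²/3 = -36.000000 and q = −2(tr M)³/27 + (tr M)·s/3 − det M = -64.000000.
Three real roots ⇒ use the trigonometric (Viète) form: r = 2√(−p/3) = 6.928203, φ = arccos(3q/(p·r)) = arccos(0.769800) = 0.692268 rad.
y_k = r·cos(φ/3 − 2πk/3) for k = 0, 1, 2 gives y = 6.744563, -2.000000, -4.744563.
λ_k = y_k + 1.000000 gives λ = 7.7446, -1.0000, -3.7446 (check: the sum is 3.0000 = tr M).

Hence λ_max = 7.7446 and λ_min = -3.7446.


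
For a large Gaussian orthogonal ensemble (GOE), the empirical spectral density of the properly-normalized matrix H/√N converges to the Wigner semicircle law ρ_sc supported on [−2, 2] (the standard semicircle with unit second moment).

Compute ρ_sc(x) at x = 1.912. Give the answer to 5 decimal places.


ρ_sc(x) = (1/(2π)) √(4 − x²). With x = 1.912:
  4 − x² = 4 − (1.912)² = 4 − 3.655744 = 0.344256.
  √(4 − x²) = 0.586733.
  1/(2π) = 0.159155.
  ρ_sc(1.912) = 0.159155 · 0.586733 = 0.093382.

Rounded to 5 decimal places: ρ_sc(1.912) ≈ 0.09338.


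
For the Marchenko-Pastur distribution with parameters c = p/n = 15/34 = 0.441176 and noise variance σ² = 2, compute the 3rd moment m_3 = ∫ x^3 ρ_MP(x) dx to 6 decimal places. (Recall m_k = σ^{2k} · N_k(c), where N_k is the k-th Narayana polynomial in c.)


E[X³] = σ⁶ (1 + 3c + c²) (third MP moment). With σ² = 2 (so σ⁶ = 8) and c = 15/34 = 0.441176: E[X³] = 8 · (1 + 3·0.441176 + (0.441176)²) = 8 · 2.518166.

So E[X^3] = 20.145329.


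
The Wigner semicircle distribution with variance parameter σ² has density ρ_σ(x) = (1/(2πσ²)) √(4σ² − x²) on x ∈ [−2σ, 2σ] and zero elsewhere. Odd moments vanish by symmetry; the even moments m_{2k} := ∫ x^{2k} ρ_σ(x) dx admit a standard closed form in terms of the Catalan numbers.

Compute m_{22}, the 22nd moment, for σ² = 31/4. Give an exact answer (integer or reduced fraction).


By the scaled semicircle moment identity, m_{2k} = σ^{2k} · C_k with k = 11.
C_11 = (1/(k+1)) · C(2k, k) = (1/12) · C(22, 11) = (1/12) · 705432 = 58786.
σ^{2k} = (σ²)^k = (31/4)^11 = 25408476896404831/4194304.

Therefore m_{22} = σ^{22} · C_11 = (25408476896404831/4194304) · 58786 = 746831361416027197583/2097152.


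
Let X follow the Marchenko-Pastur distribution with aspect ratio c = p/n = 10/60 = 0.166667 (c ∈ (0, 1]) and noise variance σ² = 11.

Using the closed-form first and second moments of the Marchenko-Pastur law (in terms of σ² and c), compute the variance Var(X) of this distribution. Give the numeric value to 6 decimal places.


Recall the MP moments m_1 = E[X] = σ² and m_2 = E[X²] = σ⁴ (1 + c).
m_1 = E[X] = σ² = 11, so m_1² = 121.
m_2 = E[X²] = σ⁴ (1 + c) = 121 · (1 + 0.166667) = 121 · 1.166667 = 141.166667.
(Note m_2 − m_1² simplifies to c · σ⁴ = 0.166667 · 121.)

Var(X) = m_2 − m_1² = 141.166667 − 121 = 20.166667.


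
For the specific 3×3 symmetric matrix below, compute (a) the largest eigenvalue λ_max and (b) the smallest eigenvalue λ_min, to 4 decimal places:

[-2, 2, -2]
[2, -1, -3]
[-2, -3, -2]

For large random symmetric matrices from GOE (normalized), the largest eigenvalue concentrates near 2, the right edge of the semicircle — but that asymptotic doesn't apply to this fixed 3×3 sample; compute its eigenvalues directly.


Since M is real symmetric, all three eigenvalues are real; they are the roots of det(λI − M) = λ³ − (tr M) λ² + s λ − det M, where s is the sum of the principal 2×2 minors.
tr M = -2 + (-1) + (-2) = -5.
s = ((-2)·(-1) − 2²) + ((-2)·(-2) − (-2)²) + ((-1)·(-2) − (-3)²) = -2 + 0 + (-7) = -9.
det M (expand along row 1) = (-2)·(-7) − 2·(-10) + (-2)·(-8) = 50.
Characteristic polynomial: λ³ + 5λ² − 9λ − 50 = 0.
Substitute λ = y + (tr M)/3 = y − 1.666667 to remove the quadratic term: y³ + p·y + q = 0 with p = s − (tr M)²/3 = -17.333333 and q = −2(tr M)³/27 + (tr M)·s/3 − det M = -25.740741.
Three real roots ⇒ use the trigonometric (Viète) form: r = 2√(−p/3) = 4.807402, φ = arccos(3q/(p·r)) = arccos(0.926723) = 0.385202 rad.
y_k = r·cos(φ/3 − 2πk/3) for k = 0, 1, 2 gives y = 4.767827, -1.850807, -2.917020.
λ_k = y_k − 1.666667 gives λ = 3.1012, -3.5175, -4.5837 (check: the sum is -5.0000 = tr M).

Hence λ_max = 3.1012 and λ_min = -4.5837.


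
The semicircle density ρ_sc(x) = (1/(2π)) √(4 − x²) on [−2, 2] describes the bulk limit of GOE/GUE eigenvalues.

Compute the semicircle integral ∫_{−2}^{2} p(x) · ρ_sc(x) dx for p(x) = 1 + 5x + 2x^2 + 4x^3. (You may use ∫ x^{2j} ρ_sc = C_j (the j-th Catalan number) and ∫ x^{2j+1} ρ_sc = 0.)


Write p(x) = Σ a_i x^i, split into monomials and integrate each against ρ_sc separately.
Using ∫ x^{2j} ρ_sc = C_j = (1/(j+1)) C(2j, j) (Catalan numbers) and ∫ x^{2j+1} ρ_sc = 0 (odd monomials vanish by symmetry):
  i = 0 (even): a_0 · C_{0} = 1 · 1 = 1
  i = 1 (odd): ∫ x^1 ρ_sc = 0 (vanishes)
  i = 2 (even): a_2 · C_{1} = 2 · 1 = 2
  i = 3 (odd): ∫ x^3 ρ_sc = 0 (vanishes)

Summing the contributions: ∫_{−2}^{2} p(x) ρ_sc(x) dx = 1 + 2 = 3.


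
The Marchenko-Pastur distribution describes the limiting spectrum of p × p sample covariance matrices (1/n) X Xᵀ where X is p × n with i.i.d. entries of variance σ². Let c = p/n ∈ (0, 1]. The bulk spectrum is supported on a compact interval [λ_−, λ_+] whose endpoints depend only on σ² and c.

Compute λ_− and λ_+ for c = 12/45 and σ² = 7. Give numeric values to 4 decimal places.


c = 12/45 = 0.266667; √c = 0.516398.
λ_− = σ² (1 − √c)² = 7 · (1 − 0.516398)² = 7 · (0.483602)² = 1.637098.
λ_+ = σ² (1 + √c)² = 7 · (1 + 0.516398)² = 7 · (1.516398)² = 16.096236.

Rounded to 4 decimal places: λ_− ≈ 1.6371, λ_+ ≈ 16.0962.


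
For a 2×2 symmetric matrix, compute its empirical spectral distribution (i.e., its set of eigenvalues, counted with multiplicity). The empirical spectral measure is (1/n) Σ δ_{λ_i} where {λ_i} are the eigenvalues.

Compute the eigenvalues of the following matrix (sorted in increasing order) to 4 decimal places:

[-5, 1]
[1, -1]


Since M is real symmetric, both eigenvalues are real; they are the roots of det(λI − M) = λ² − (tr M) λ + det M.
tr M = -5 + (-1) = -6.
det M = (-5)·(-1) − 1² = 5 − 1 = 4.
Characteristic polynomial: λ² + 6λ + 4 = 0.
Discriminant Δ = (tr M)² − 4·det M = 36 − 16 = 20; √Δ = 4.472136.
λ = (tr M ± √Δ)/2 = (-6 ± 4.472136)/2, giving (tr M − √Δ)/2 = -5.2361 and (tr M + √Δ)/2 = -0.7639.

Eigenvalues sorted in increasing order: [-5.2361, -0.7639].


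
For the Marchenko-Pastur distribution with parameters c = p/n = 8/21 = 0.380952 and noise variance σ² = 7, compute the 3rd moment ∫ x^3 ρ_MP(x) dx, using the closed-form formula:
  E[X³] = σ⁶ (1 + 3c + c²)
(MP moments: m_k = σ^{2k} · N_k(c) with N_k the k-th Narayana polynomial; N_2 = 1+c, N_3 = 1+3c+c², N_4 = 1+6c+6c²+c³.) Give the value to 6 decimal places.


E[X³] = σ⁶ (1 + 3c + c²) (third MP moment). With σ² = 7 (so σ⁶ = 343) and c = 8/21 = 0.380952: E[X³] = 343 · (1 + 3·0.380952 + (0.380952)²) = 343 · 2.287982.

So E[X^3] = 784.777778.


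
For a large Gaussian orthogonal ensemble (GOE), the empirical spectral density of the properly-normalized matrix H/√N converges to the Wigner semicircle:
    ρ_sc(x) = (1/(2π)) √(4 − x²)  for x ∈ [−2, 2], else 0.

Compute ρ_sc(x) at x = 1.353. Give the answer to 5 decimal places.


ρ_sc(x) = (1/(2π)) √(4 − x²). With x = 1.353:
  4 − x² = 4 − (1.353)² = 4 − 1.830609 = 2.169391.
  √(4 − x²) = 1.472885.
  1/(2π) = 0.159155.
  ρ_sc(1.353) = 0.159155 · 1.472885 = 0.234417.

Rounded to 5 decimal places: ρ_sc(1.353) ≈ 0.23442.


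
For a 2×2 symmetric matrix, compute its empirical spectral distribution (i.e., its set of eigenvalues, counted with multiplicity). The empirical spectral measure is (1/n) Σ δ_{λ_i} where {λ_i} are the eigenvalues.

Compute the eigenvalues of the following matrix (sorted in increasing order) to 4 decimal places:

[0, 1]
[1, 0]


Since M is real symmetric, both eigenvalues are real; they are the roots of det(λI − M) = λ² − (tr M) λ + det M.
tr M = 0 + 0 = 0.
det M = 0·0 − 1² = 0 − 1 = -1.
Characteristic polynomial: λ² − 1 = 0.
Discriminant Δ = (tr M)² − 4·det M = 0 − (-4) = 4; √Δ = 2.000000.
λ = (tr M ± √Δ)/2 = (0 ± 2.000000)/2, giving (tr M − √Δ)/2 = -1.0000 and (tr M + √Δ)/2 = 1.0000.

Eigenvalues sorted in increasing order: [-1.0000, 1.0000].


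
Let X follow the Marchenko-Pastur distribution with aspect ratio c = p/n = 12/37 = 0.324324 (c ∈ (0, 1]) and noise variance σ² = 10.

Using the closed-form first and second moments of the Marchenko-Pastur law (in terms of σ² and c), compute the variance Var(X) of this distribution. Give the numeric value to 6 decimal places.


Recall the MP moments m_1 = E[X] = σ² and m_2 = E[X²] = σ⁴ (1 + c).
m_1 = E[X] = σ² = 10, so m_1² = 100.
m_2 = E[X²] = σ⁴ (1 + c) = 100 · (1 + 0.324324) = 100 · 1.324324 = 132.432432.
(Note m_2 − m_1² simplifies to c · σ⁴ = 0.324324 · 100.)

Var(X) = m_2 − m_1² = 132.432432 − 100 = 32.432432.


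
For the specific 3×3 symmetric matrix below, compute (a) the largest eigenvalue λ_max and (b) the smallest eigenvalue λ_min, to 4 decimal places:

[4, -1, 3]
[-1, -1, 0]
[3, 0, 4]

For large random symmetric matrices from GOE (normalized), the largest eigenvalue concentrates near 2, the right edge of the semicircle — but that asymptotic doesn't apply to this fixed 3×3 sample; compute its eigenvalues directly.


Since M is real symmetric, all three eigenvalues are real; they are the roots of det(λI − M) = λ³ − (tr M) λ² + s λ − det M, where s is the sum of the principal 2×2 minors.
tr M = 4 + (-1) + 4 = 7.
s = (4·(-1) − (-1)²) + (4·4 − 3²) + ((-1)·4 − 0²) = -5 + 7 + (-4) = -2.
det M (expand along row 1) = 4·(-4) − (-1)·(-4) + 3·3 = -11.
Characteristic polynomial: λ³ − 7λ² − 2λ + 11 = 0.
Substitute λ = y + (tr M)/3 = y + 2.333333 to remove the quadratic term: y³ + p·y + q = 0 with p = s − (tr M)²/3 = -18.333333 and q = −2(tr M)³/27 + (tr M)·s/3 − det M = -19.074074.
Three real roots ⇒ use the trigonometric (Viète) form: r = 2√(−p/3) = 4.944132, φ = arccos(3q/(p·r)) = arccos(0.631296) = 0.887573 rad.
y_k = r·cos(φ/3 − 2πk/3) for k = 0, 1, 2 gives y = 4.729322, -1.116274, -3.613048.
λ_k = y_k + 2.333333 gives λ = 7.0627, 1.2171, -1.2797 (check: the sum is 7.0000 = tr M).

Hence λ_max = 7.0627 and λ_min = -1.2797.
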